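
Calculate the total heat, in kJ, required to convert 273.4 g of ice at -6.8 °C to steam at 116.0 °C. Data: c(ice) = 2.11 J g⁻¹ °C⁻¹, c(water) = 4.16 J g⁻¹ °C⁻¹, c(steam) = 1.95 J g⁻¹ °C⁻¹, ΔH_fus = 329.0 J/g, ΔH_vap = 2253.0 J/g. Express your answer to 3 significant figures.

q = 832 kJ

q1 (heat ice -6.8→0.0 °C): 273.4 × 2.11 × 6.8 = 3923 J
q2 (melt at 0 °C): 273.4 × 329.0 = 89949 J
q3 (heat water 0.0→100.0 °C): 273.4 × 4.16 × 100.0 = 113734 J
q4 (vaporize at 100 °C): 273.4 × 2253.0 = 615970 J
q5 (heat steam 100.0→116.0 °C): 273.4 × 1.95 × 16.0 = 8530 J
Total: 3923 + 89949 + 113734 + 615970 + 8530 = 832106 J = 832 kJ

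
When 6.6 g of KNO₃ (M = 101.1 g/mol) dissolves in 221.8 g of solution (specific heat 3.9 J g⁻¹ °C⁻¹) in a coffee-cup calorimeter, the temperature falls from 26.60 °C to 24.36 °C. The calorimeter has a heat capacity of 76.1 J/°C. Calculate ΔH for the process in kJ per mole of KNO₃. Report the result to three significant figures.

ΔH = 32.3 kJ/mol

|ΔT| = |24.36 − 26.60| = 2.24 °C
|q_surr| = (221.8 × 3.9 + 76.1) × 2.24 = 941.12 × 2.24 = 2108 J
n(KNO₃) = 6.6 / 101.1 = 0.06528 mol
Temperature fell, so q_rxn = +|q_surr| = 2.108 kJ
ΔH = q_rxn / n = 32.29 kJ/mol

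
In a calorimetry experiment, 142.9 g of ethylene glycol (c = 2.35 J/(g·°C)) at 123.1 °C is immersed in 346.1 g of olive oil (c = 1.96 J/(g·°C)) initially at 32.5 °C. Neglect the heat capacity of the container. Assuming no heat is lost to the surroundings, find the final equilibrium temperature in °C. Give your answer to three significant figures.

Heat lost by ethylene glycol = heat gained by olive oil.
(142.9)(2.35)(123.1 − T) = (346.1)(1.96)(T − 32.5)
335.815 (123.1 − T) = 678.356 (T − 32.5)
41339 − 335.815 T = 678.356 T − 22047
63386 = 1014.171 T
T = 62.50 °C

T_f = 62.5 °C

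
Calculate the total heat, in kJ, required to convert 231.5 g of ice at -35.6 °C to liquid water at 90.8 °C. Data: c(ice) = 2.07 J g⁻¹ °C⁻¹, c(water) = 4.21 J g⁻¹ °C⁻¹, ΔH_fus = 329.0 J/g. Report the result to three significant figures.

q1 (heat ice -35.6→0.0 °C): 231.5 × 2.07 × 35.6 = 17060 J
q2 (melt at 0 °C): 231.5 × 329.0 = 76164 J
q3 (heat water 0.0→90.8 °C): 231.5 × 4.21 × 90.8 = 88495 J
Total: 17060 + 76164 + 88495 = 181719 J = 182 kJ

q = 182 kJ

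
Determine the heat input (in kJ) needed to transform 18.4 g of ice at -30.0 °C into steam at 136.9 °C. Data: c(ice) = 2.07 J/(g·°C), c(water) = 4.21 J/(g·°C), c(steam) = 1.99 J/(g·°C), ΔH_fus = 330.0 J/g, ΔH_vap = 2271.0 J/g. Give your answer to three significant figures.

q1 (heat ice -30.0→0.0 °C): 18.4 × 2.07 × 30.0 = 1143 J
q2 (melt at 0 °C): 18.4 × 330.0 = 6072 J
q3 (heat water 0.0→100.0 °C): 18.4 × 4.21 × 100.0 = 7746 J
q4 (vaporize at 100 °C): 18.4 × 2271.0 = 41786 J
q5 (heat steam 100.0→136.9 °C): 18.4 × 1.99 × 36.9 = 1351 J
Total: 1143 + 6072 + 7746 + 41786 + 1351 = 58098 J = 58.1 kJ

q = 58.1 kJ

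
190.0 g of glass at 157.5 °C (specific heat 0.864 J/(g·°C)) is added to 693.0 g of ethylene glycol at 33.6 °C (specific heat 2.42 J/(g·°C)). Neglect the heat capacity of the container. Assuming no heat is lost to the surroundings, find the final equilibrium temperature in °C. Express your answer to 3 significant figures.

Heat lost by glass = heat gained by ethylene glycol.
(190.0)(0.864)(157.5 − T) = (693.0)(2.42)(T − 33.6)
164.16 (157.5 − T) = 1677.06 (T − 33.6)
25855 − 164.16 T = 1677.06 T − 56349
82204 = 1841.22 T
T = 44.646 °C

T_f = 44.6 °C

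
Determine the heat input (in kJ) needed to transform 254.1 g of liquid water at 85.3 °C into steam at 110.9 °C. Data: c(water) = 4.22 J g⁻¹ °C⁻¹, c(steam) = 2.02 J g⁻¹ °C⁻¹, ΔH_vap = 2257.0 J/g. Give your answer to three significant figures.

q1 (heat water 85.3→100.0 °C): 254.1 × 4.22 × 14.7 = 15763 J
q2 (vaporize at 100 °C): 254.1 × 2257.0 = 573504 J
q3 (heat steam 100.0→110.9 °C): 254.1 × 2.02 × 10.9 = 5595 J
Total: 15763 + 573504 + 5595 = 594862 J = 595 kJ

q = 595 kJ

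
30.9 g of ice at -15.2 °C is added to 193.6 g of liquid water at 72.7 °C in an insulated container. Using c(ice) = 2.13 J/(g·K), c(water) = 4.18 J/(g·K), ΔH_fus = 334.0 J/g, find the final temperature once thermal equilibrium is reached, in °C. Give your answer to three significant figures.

T_f = 50.6 °C

Heat to bring ice to 0 °C and melt it: q₁ = 30.9×2.13×15.2 + 30.9×334.0 = 11321 J
Heat the water can supply cooling to 0 °C: 193.6×4.18×72.7 = 58832.3 J > q₁, so all ice melts.
Energy balance: 193.6×4.18×(72.7 − T) = 11321 + 30.9×4.18×(T − 0)
809.248(72.7 − T) = 11321 + 129.162 T
58832.3 − 11321 = 938.410 T
T = 47511.3 / 938.410 = 50.63 °C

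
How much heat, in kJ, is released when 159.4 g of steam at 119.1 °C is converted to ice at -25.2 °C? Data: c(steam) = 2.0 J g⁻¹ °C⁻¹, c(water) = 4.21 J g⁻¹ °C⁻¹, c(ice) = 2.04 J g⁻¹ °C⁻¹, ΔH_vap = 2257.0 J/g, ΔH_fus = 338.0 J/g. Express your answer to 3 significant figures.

q = 495 kJ

q1 (cool steam 119.1→100 °C): 159.4 × 2.0 × 19.1 = 6089 J
q2 (condense at 100 °C): 159.4 × 2257.0 = 359766 J
q3 (cool water 100→0 °C): 159.4 × 4.21 × 100.0 = 67107 J
q4 (freeze at 0 °C): 159.4 × 338.0 = 53877 J
q5 (cool ice 0→-25.2 °C): 159.4 × 2.04 × 25.2 = 8194 J
Total: 6089 + 359766 + 67107 + 53877 + 8194 = 495033 J = 495 kJ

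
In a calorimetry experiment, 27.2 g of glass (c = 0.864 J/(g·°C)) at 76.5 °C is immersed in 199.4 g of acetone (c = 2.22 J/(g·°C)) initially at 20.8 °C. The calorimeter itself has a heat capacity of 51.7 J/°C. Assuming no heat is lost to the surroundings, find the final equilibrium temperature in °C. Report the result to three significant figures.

T_f = 23.3 °C

Heat lost by glass = heat gained by acetone + calorimeter.
(27.2)(0.864)(76.5 − T) = [(199.4)(2.22) + 51.7](T − 20.8)
23.5008 (76.5 − T) = 494.368 (T − 20.8)
1797.8 − 23.5008 T = 494.368 T − 10283
12080.8 = 517.8688 T
T = 23.33 °C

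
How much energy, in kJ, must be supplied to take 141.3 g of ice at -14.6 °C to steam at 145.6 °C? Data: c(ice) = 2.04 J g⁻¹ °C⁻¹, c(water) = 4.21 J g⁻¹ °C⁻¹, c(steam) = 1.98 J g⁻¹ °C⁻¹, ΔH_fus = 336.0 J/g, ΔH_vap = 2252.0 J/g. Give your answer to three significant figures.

q1 (heat ice -14.6→0.0 °C): 141.3 × 2.04 × 14.6 = 4208 J
q2 (melt at 0 °C): 141.3 × 336.0 = 47477 J
q3 (heat water 0.0→100.0 °C): 141.3 × 4.21 × 100.0 = 59487 J
q4 (vaporize at 100 °C): 141.3 × 2252.0 = 318208 J
q5 (heat steam 100.0→145.6 °C): 141.3 × 1.98 × 45.6 = 12758 J
Total: 4208 + 47477 + 59487 + 318208 + 12758 = 442138 J = 442 kJ

q = 442 kJ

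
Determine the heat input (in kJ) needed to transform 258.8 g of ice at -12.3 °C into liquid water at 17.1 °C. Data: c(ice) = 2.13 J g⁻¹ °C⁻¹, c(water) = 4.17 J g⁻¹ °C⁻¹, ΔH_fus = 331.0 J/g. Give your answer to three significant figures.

q1 (heat ice -12.3→0.0 °C): 258.8 × 2.13 × 12.3 = 6780 J
q2 (melt at 0 °C): 258.8 × 331.0 = 85663 J
q3 (heat water 0.0→17.1 °C): 258.8 × 4.17 × 17.1 = 18454 J
Total: 6780 + 85663 + 18454 = 110897 J = 111 kJ

q = 111 kJ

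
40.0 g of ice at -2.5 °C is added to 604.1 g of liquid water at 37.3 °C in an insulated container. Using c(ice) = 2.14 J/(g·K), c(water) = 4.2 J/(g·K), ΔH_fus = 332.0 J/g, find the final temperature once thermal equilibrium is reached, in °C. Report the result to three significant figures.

T_f = 30.0 °C

Heat to bring ice to 0 °C and melt it: q₁ = 40.0×2.14×2.5 + 40.0×332.0 = 13494 J
Heat the water can supply cooling to 0 °C: 604.1×4.2×37.3 = 94638.3 J > q₁, so all ice melts.
Energy balance: 604.1×4.2×(37.3 − T) = 13494 + 40.0×4.2×(T − 0)
2537.22(37.3 − T) = 13494 + 168 T
94638.3 − 13494 = 2705.22 T
T = 81144.3 / 2705.22 = 30.00 °C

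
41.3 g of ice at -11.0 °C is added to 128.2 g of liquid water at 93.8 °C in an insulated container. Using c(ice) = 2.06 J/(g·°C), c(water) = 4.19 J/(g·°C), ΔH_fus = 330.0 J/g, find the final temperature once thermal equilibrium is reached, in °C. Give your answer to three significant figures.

T_f = 50.4 °C

Heat to bring ice to 0 °C and melt it: q₁ = 41.3×2.06×11.0 + 41.3×330.0 = 14565 J
Heat the water can supply cooling to 0 °C: 128.2×4.19×93.8 = 50385.4 J > q₁, so all ice melts.
Energy balance: 128.2×4.19×(93.8 − T) = 14565 + 41.3×4.19×(T − 0)
537.158(93.8 − T) = 14565 + 173.047 T
50385.4 − 14565 = 710.205 T
T = 35820.4 / 710.205 = 50.44 °C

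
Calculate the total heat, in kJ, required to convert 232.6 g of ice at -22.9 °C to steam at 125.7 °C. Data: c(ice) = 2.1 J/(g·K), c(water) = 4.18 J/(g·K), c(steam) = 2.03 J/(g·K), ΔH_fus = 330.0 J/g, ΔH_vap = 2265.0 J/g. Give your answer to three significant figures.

q = 724 kJ

q1 (heat ice -22.9→0.0 °C): 232.6 × 2.1 × 22.9 = 11186 J
q2 (melt at 0 °C): 232.6 × 330.0 = 76758 J
q3 (heat water 0.0→100.0 °C): 232.6 × 4.18 × 100.0 = 97227 J
q4 (vaporize at 100 °C): 232.6 × 2265.0 = 526839 J
q5 (heat steam 100.0→125.7 °C): 232.6 × 2.03 × 25.7 = 12135 J
Total: 11186 + 76758 + 97227 + 526839 + 12135 = 724145 J = 724 kJ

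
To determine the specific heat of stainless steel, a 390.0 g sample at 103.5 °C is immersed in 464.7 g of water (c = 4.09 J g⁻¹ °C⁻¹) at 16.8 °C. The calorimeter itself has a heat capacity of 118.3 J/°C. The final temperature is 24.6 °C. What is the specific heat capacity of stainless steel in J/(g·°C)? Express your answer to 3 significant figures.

c = 0.512 J/(g·°C)

q_gained = (464.7 × 4.09 + 118.3) × (24.6 − 16.8) = 15750 J
q_lost = 390.0 × c × (103.5 − 24.6) = 30771 c
Set equal: c = 15750 / 30771 = 0.512 J/(g·°C)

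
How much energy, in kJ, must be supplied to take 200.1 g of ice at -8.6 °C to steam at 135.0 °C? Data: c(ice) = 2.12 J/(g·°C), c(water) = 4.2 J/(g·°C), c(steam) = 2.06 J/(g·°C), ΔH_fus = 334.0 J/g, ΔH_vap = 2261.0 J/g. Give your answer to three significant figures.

q1 (heat ice -8.6→0.0 °C): 200.1 × 2.12 × 8.6 = 3648 J
q2 (melt at 0 °C): 200.1 × 334.0 = 66833 J
q3 (heat water 0.0→100.0 °C): 200.1 × 4.2 × 100.0 = 84042 J
q4 (vaporize at 100 °C): 200.1 × 2261.0 = 452426 J
q5 (heat steam 100.0→135.0 °C): 200.1 × 2.06 × 35.0 = 14427 J
Total: 3648 + 66833 + 84042 + 452426 + 14427 = 621376 J = 621 kJ

q = 621 kJ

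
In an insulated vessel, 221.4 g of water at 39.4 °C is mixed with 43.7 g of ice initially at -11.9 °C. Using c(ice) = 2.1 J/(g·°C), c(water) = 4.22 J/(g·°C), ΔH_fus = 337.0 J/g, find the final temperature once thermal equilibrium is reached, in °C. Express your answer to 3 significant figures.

T_f = 18.8 °C

Heat to bring ice to 0 °C and melt it: q₁ = 43.7×2.1×11.9 + 43.7×337.0 = 15819 J
Heat the water can supply cooling to 0 °C: 221.4×4.22×39.4 = 36811.7 J > q₁, so all ice melts.
Energy balance: 221.4×4.22×(39.4 − T) = 15819 + 43.7×4.22×(T − 0)
934.308(39.4 − T) = 15819 + 184.414 T
36811.7 − 15819 = 1118.722 T
T = 20992.7 / 1118.722 = 18.76 °C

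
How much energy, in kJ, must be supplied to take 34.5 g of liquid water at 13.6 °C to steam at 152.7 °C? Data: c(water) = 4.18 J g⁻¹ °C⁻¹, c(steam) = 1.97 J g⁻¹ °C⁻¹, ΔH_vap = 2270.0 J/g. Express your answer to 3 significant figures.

q1 (heat water 13.6→100.0 °C): 34.5 × 4.18 × 86.4 = 12460 J
q2 (vaporize at 100 °C): 34.5 × 2270.0 = 78315 J
q3 (heat steam 100.0→152.7 °C): 34.5 × 1.97 × 52.7 = 3582 J
Total: 12460 + 78315 + 3582 = 94357 J = 94.4 kJ

q = 94.4 kJ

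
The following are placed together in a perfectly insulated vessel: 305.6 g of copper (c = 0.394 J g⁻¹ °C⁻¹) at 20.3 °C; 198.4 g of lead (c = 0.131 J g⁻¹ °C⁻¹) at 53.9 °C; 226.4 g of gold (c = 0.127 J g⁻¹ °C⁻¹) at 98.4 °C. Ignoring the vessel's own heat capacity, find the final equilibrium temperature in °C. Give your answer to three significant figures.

T_f = 38.1 °C

Σ mᵢcᵢ(T − Tᵢ) = 0  ⇒  T = Σ mᵢcᵢTᵢ / Σ mᵢcᵢ
Σ mᵢcᵢ = 305.6×0.394 + 198.4×0.131 + 226.4×0.127 = 175.1496
Σ mᵢcᵢTᵢ = 120.4064×20.3 + 25.9904×53.9 + 28.7528×98.4 = 6674.4
T = 6674.4 / 175.1496 = 38.11 °C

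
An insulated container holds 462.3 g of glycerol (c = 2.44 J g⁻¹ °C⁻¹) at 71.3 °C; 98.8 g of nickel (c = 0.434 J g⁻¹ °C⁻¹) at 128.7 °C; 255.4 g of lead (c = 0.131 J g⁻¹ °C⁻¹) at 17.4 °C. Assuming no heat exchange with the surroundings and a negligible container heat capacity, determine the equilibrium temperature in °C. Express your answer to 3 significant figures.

T_f = 71.8 °C

Σ mᵢcᵢ(T − Tᵢ) = 0  ⇒  T = Σ mᵢcᵢTᵢ / Σ mᵢcᵢ
Σ mᵢcᵢ = 462.3×2.44 + 98.8×0.434 + 255.4×0.131 = 1204.3486
Σ mᵢcᵢTᵢ = 1128.012×71.3 + 42.8792×128.7 + 33.4574×17.4 = 86528
T = 86528 / 1204.3486 = 71.846 °C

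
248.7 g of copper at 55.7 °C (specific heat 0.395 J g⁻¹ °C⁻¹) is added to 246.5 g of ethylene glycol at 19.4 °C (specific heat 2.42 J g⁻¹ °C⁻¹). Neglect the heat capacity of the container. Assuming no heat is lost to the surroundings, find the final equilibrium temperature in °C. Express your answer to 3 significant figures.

T_f = 24.5 °C

Heat lost by copper = heat gained by ethylene glycol.
(248.7)(0.395)(55.7 − T) = (246.5)(2.42)(T − 19.4)
98.2365 (55.7 − T) = 596.53 (T − 19.4)
5471.8 − 98.2365 T = 596.53 T − 11573
17044.8 = 694.7665 T
T = 24.53 °C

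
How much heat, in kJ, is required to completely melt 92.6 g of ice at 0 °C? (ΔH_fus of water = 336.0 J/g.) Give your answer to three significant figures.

q = m × ΔH_fus = 92.6 × 336.0 = 31110 J = 31.1 kJ

q = 31.1 kJ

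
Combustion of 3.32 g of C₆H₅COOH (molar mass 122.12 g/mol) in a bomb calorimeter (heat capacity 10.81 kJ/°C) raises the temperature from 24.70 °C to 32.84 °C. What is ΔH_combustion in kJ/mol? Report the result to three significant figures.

ΔT = 32.84 − 24.70 = 8.14 °C
q_cal = C_cal × ΔT = 10.81 × 8.14 = 87.9934 kJ
n = 3.32 / 122.12 = 0.02719 mol
q_rxn = −q_cal = -87.9934 kJ
ΔH = -87.9934 / 0.02719 = -3236 kJ/mol

ΔH = -3240 kJ/mol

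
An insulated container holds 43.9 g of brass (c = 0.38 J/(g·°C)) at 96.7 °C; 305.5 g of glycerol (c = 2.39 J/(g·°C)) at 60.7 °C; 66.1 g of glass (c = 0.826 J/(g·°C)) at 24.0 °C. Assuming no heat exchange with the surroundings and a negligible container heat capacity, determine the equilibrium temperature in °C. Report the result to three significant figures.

T_f = 58.9 °C

Σ mᵢcᵢ(T − Tᵢ) = 0  ⇒  T = Σ mᵢcᵢTᵢ / Σ mᵢcᵢ
Σ mᵢcᵢ = 43.9×0.38 + 305.5×2.39 + 66.1×0.826 = 801.4256
Σ mᵢcᵢTᵢ = 16.682×96.7 + 730.145×60.7 + 54.5986×24.0 = 47243
T = 47243 / 801.4256 = 58.949 °C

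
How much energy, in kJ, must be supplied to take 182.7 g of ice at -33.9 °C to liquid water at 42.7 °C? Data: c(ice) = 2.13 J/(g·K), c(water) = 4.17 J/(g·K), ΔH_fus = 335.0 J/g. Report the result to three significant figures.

q1 (heat ice -33.9→0.0 °C): 182.7 × 2.13 × 33.9 = 13192 J
q2 (melt at 0 °C): 182.7 × 335.0 = 61205 J
q3 (heat water 0.0→42.7 °C): 182.7 × 4.17 × 42.7 = 32531 J
Total: 13192 + 61205 + 32531 = 106928 J = 107 kJ

q = 107 kJ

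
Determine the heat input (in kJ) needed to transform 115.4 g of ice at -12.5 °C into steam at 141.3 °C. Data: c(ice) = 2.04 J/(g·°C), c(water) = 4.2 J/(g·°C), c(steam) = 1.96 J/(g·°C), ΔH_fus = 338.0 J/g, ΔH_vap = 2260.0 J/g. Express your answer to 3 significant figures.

q = 361 kJ

q1 (heat ice -12.5→0.0 °C): 115.4 × 2.04 × 12.5 = 2943 J
q2 (melt at 0 °C): 115.4 × 338.0 = 39005 J
q3 (heat water 0.0→100.0 °C): 115.4 × 4.2 × 100.0 = 48468 J
q4 (vaporize at 100 °C): 115.4 × 2260.0 = 260804 J
q5 (heat steam 100.0→141.3 °C): 115.4 × 1.96 × 41.3 = 9341 J
Total: 2943 + 39005 + 48468 + 260804 + 9341 = 360561 J = 361 kJ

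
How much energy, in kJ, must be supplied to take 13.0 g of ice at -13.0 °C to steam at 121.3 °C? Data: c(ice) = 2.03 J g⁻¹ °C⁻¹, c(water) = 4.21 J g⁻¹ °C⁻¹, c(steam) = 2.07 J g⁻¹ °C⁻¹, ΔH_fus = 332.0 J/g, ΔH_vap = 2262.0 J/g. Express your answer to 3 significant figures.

q1 (heat ice -13.0→0.0 °C): 13.0 × 2.03 × 13.0 = 343 J
q2 (melt at 0 °C): 13.0 × 332.0 = 4316 J
q3 (heat water 0.0→100.0 °C): 13.0 × 4.21 × 100.0 = 5473 J
q4 (vaporize at 100 °C): 13.0 × 2262.0 = 29406 J
q5 (heat steam 100.0→121.3 °C): 13.0 × 2.07 × 21.3 = 573 J
Total: 343 + 4316 + 5473 + 29406 + 573 = 40111 J = 40.1 kJ

q = 40.1 kJ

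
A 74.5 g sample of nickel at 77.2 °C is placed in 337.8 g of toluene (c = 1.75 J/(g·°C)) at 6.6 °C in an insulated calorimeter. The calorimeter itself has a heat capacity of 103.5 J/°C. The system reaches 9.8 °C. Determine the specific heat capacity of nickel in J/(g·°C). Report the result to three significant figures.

c = 0.443 J/(g·°C)

q_gained = (337.8 × 1.75 + 103.5) × (9.8 − 6.6) = 2223 J
q_lost = 74.5 × c × (77.2 − 9.8) = 5021.3 c
Set equal: c = 2223 / 5021.3 = 0.443 J/(g·°C)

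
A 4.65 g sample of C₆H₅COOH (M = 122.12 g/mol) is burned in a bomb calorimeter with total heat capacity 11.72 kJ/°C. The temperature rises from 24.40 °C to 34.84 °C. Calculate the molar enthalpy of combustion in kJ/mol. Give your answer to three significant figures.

ΔH = -3210 kJ/mol

ΔT = 34.84 − 24.40 = 10.44 °C
q_cal = C_cal × ΔT = 11.72 × 10.44 = 122.3568 kJ
n = 4.65 / 122.12 = 0.03808 mol
q_rxn = −q_cal = -122.3568 kJ
ΔH = -122.3568 / 0.03808 = -3213 kJ/mol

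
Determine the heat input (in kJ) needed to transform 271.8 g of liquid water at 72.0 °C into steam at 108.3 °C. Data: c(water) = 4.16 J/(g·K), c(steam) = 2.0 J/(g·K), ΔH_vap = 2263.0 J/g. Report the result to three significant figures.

q1 (heat water 72.0→100.0 °C): 271.8 × 4.16 × 28.0 = 31659 J
q2 (vaporize at 100 °C): 271.8 × 2263.0 = 615083 J
q3 (heat steam 100.0→108.3 °C): 271.8 × 2.0 × 8.3 = 4512 J
Total: 31659 + 615083 + 4512 = 651254 J = 651 kJ

q = 651 kJ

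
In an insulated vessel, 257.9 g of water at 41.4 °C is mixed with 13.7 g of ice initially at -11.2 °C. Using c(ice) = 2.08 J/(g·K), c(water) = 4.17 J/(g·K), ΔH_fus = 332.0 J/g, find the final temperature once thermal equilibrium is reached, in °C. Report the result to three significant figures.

Heat to bring ice to 0 °C and melt it: q₁ = 13.7×2.08×11.2 + 13.7×332.0 = 4867.6 J
Heat the water can supply cooling to 0 °C: 257.9×4.17×41.4 = 44523.3 J > q₁, so all ice melts.
Energy balance: 257.9×4.17×(41.4 − T) = 4867.6 + 13.7×4.17×(T − 0)
1075.443(41.4 − T) = 4867.6 + 57.129 T
44523.3 − 4867.6 = 1132.572 T
T = 39655.7 / 1132.572 = 35.01 °C

T_f = 35.0 °C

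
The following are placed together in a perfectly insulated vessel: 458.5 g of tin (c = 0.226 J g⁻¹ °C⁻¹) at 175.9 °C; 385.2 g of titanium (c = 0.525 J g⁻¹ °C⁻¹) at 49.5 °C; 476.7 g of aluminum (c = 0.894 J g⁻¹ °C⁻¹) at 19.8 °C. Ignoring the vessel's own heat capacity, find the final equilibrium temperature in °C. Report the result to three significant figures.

Σ mᵢcᵢ(T − Tᵢ) = 0  ⇒  T = Σ mᵢcᵢTᵢ / Σ mᵢcᵢ
Σ mᵢcᵢ = 458.5×0.226 + 385.2×0.525 + 476.7×0.894 = 732.0208
Σ mᵢcᵢTᵢ = 103.621×175.9 + 202.23×49.5 + 426.1698×19.8 = 36675
T = 36675 / 732.0208 = 50.10 °C

T_f = 50.1 °C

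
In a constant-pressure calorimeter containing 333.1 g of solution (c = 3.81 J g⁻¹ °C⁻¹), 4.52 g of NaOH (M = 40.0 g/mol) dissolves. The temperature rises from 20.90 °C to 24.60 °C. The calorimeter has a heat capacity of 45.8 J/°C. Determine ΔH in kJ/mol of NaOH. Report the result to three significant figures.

ΔH = -43.1 kJ/mol

|ΔT| = |24.60 − 20.90| = 3.70 °C
|q_surr| = (333.1 × 3.81 + 45.8) × 3.70 = 1314.911 × 3.70 = 4865 J
n(NaOH) = 4.52 / 40.0 = 0.1130 mol
Temperature rose, so q_rxn = −|q_surr| = -4.865 kJ
ΔH = q_rxn / n = -43.05 kJ/mol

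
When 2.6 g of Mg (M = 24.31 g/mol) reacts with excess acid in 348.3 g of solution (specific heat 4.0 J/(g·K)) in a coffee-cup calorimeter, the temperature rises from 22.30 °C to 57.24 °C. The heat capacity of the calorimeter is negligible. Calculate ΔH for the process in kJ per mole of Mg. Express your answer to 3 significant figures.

ΔH = -455 kJ/mol

|ΔT| = |57.24 − 22.30| = 34.94 °C
|q_surr| = (348.3 × 4.0) × 34.94 = 1393.2 × 34.94 = 48680 J
n(Mg) = 2.6 / 24.31 = 0.1070 mol
Temperature rose, so q_rxn = −|q_surr| = -48.68 kJ
ΔH = q_rxn / n = -455.0 kJ/mol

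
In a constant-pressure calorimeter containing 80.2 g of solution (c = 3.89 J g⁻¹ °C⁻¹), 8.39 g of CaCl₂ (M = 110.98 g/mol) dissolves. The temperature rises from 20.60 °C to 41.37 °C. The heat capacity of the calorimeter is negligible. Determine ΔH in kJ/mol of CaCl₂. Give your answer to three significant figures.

ΔH = -85.7 kJ/mol

|ΔT| = |41.37 − 20.60| = 20.77 °C
|q_surr| = (80.2 × 3.89) × 20.77 = 311.978 × 20.77 = 6480 J
n(CaCl₂) = 8.39 / 110.98 = 0.07560 mol
Temperature rose, so q_rxn = −|q_surr| = -6.480 kJ
ΔH = q_rxn / n = -85.71 kJ/mol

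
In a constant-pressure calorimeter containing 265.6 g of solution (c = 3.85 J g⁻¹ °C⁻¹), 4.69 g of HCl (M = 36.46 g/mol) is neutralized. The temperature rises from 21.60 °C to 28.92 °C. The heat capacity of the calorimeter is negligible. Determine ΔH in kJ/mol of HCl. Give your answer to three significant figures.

|ΔT| = |28.92 − 21.60| = 7.32 °C
|q_surr| = (265.6 × 3.85) × 7.32 = 1022.56 × 7.32 = 7485 J
n(HCl) = 4.69 / 36.46 = 0.1286 mol
Temperature rose, so q_rxn = −|q_surr| = -7.485 kJ
ΔH = q_rxn / n = -58.20 kJ/mol

ΔH = -58.2 kJ/mol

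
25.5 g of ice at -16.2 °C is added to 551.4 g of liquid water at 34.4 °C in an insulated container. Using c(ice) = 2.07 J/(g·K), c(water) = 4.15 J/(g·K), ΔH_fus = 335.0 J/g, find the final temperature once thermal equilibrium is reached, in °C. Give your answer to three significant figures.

Heat to bring ice to 0 °C and melt it: q₁ = 25.5×2.07×16.2 + 25.5×335.0 = 9397.6 J
Heat the water can supply cooling to 0 °C: 551.4×4.15×34.4 = 78717.9 J > q₁, so all ice melts.
Energy balance: 551.4×4.15×(34.4 − T) = 9397.6 + 25.5×4.15×(T − 0)
2288.31(34.4 − T) = 9397.6 + 105.825 T
78717.9 − 9397.6 = 2394.135 T
T = 69320.3 / 2394.135 = 28.95 °C

T_f = 29.0 °C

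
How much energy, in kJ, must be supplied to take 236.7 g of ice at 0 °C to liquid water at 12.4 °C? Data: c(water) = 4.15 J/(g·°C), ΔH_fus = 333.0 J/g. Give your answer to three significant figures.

q = 91.0 kJ

q1 (melt at 0 °C): 236.7 × 333.0 = 78821 J
q2 (heat water 0.0→12.4 °C): 236.7 × 4.15 × 12.4 = 12181 J
Total: 78821 + 12181 = 91002 J = 91.0 kJ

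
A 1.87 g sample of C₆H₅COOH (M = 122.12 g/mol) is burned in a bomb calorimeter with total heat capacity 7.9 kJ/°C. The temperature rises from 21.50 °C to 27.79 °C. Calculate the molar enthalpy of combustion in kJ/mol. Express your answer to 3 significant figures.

ΔT = 27.79 − 21.50 = 6.29 °C
q_cal = C_cal × ΔT = 7.9 × 6.29 = 49.691 kJ
n = 1.87 / 122.12 = 0.01531 mol
q_rxn = −q_cal = -49.691 kJ
ΔH = -49.691 / 0.01531 = -3246 kJ/mol

ΔH = -3250 kJ/mol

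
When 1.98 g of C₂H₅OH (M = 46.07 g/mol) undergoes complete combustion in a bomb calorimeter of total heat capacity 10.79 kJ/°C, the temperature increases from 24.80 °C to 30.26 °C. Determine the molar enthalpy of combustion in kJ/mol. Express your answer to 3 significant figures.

ΔT = 30.26 − 24.80 = 5.46 °C
q_cal = C_cal × ΔT = 10.79 × 5.46 = 58.9134 kJ
n = 1.98 / 46.07 = 0.04298 mol
q_rxn = −q_cal = -58.9134 kJ
ΔH = -58.9134 / 0.04298 = -1371 kJ/mol

ΔH = -1370 kJ/mol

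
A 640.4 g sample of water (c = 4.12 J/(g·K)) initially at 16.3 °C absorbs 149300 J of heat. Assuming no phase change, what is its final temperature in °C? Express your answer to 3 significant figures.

T_f = 72.9 °C

ΔT = q / (m c) = 149300 / (640.4 × 4.12) = 56.59 °C
T_f = 16.3 + 56.59 = 72.89 °C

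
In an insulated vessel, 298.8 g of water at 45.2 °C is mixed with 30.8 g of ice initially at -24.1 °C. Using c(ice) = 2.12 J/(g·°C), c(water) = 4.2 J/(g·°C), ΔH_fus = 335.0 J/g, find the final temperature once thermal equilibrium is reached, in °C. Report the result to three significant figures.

Heat to bring ice to 0 °C and melt it: q₁ = 30.8×2.12×24.1 + 30.8×335.0 = 11892 J
Heat the water can supply cooling to 0 °C: 298.8×4.2×45.2 = 56724.2 J > q₁, so all ice melts.
Energy balance: 298.8×4.2×(45.2 − T) = 11892 + 30.8×4.2×(T − 0)
1254.96(45.2 − T) = 11892 + 129.36 T
56724.2 − 11892 = 1384.32 T
T = 44832.2 / 1384.32 = 32.39 °C

T_f = 32.4 °C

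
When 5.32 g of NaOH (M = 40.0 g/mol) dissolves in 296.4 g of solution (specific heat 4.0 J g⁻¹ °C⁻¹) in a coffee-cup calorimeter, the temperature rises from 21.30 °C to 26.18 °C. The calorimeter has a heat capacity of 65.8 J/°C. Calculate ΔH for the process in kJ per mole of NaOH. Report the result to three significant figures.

|ΔT| = |26.18 − 21.30| = 4.88 °C
|q_surr| = (296.4 × 4.0 + 65.8) × 4.88 = 1251.4 × 4.88 = 6107 J
n(NaOH) = 5.32 / 40.0 = 0.1330 mol
Temperature rose, so q_rxn = −|q_surr| = -6.107 kJ
ΔH = q_rxn / n = -45.92 kJ/mol

ΔH = -45.9 kJ/mol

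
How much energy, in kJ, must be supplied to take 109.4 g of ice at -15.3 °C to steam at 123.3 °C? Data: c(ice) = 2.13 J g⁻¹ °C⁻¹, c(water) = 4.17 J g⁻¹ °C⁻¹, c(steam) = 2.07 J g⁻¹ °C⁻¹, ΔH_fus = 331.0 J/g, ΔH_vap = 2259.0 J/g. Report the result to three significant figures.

q = 338 kJ

q1 (heat ice -15.3→0.0 °C): 109.4 × 2.13 × 15.3 = 3565 J
q2 (melt at 0 °C): 109.4 × 331.0 = 36211 J
q3 (heat water 0.0→100.0 °C): 109.4 × 4.17 × 100.0 = 45620 J
q4 (vaporize at 100 °C): 109.4 × 2259.0 = 247135 J
q5 (heat steam 100.0→123.3 °C): 109.4 × 2.07 × 23.3 = 5276 J
Total: 3565 + 36211 + 45620 + 247135 + 5276 = 337807 J = 338 kJ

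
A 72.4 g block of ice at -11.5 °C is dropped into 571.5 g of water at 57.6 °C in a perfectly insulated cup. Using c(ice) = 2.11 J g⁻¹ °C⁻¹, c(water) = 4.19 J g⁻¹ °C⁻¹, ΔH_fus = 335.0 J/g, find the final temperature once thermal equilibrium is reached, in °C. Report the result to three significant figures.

T_f = 41.5 °C

Heat to bring ice to 0 °C and melt it: q₁ = 72.4×2.11×11.5 + 72.4×335.0 = 26011 J
Heat the water can supply cooling to 0 °C: 571.5×4.19×57.6 = 137928 J > q₁, so all ice melts.
Energy balance: 571.5×4.19×(57.6 − T) = 26011 + 72.4×4.19×(T − 0)
2394.585(57.6 − T) = 26011 + 303.356 T
137928 − 26011 = 2697.941 T
T = 111917 / 2697.941 = 41.48 °C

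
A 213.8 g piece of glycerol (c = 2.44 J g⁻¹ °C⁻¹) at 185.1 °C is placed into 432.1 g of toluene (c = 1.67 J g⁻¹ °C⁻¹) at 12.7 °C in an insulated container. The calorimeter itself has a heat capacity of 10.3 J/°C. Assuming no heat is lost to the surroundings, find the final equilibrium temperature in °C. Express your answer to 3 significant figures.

T_f = 84.4 °C

Heat lost by glycerol = heat gained by toluene + calorimeter.
(213.8)(2.44)(185.1 − T) = [(432.1)(1.67) + 10.3](T − 12.7)
521.672 (185.1 − T) = 731.907 (T − 12.7)
96561 − 521.672 T = 731.907 T − 9295.2
105856.2 = 1253.579 T
T = 84.44 °C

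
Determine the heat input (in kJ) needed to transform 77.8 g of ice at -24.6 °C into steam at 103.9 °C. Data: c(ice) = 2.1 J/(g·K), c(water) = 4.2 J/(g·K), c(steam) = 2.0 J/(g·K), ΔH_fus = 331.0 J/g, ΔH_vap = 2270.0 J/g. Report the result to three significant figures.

q = 240 kJ

q1 (heat ice -24.6→0.0 °C): 77.8 × 2.1 × 24.6 = 4019 J
q2 (melt at 0 °C): 77.8 × 331.0 = 25752 J
q3 (heat water 0.0→100.0 °C): 77.8 × 4.2 × 100.0 = 32676 J
q4 (vaporize at 100 °C): 77.8 × 2270.0 = 176606 J
q5 (heat steam 100.0→103.9 °C): 77.8 × 2.0 × 3.9 = 607 J
Total: 4019 + 25752 + 32676 + 176606 + 607 = 239660 J = 240 kJ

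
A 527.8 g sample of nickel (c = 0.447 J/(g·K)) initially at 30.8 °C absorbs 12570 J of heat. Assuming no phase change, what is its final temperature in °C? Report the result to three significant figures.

T_f = 84.1 °C

ΔT = q / (m c) = 12570 / (527.8 × 0.447) = 53.28 °C
T_f = 30.8 + 53.28 = 84.08 °C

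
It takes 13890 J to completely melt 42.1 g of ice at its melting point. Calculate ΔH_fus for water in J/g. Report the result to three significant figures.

ΔH_fus = q / m = 13890 / 42.1 = 330 J/g

ΔH_fus = 330 J/g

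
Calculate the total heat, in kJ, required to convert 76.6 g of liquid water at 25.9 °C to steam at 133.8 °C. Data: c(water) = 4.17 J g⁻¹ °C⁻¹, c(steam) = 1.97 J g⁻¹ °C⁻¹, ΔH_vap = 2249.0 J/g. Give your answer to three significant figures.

q1 (heat water 25.9→100.0 °C): 76.6 × 4.17 × 74.1 = 23669 J
q2 (vaporize at 100 °C): 76.6 × 2249.0 = 172273 J
q3 (heat steam 100.0→133.8 °C): 76.6 × 1.97 × 33.8 = 5100 J
Total: 23669 + 172273 + 5100 = 201042 J = 201 kJ

q = 201 kJ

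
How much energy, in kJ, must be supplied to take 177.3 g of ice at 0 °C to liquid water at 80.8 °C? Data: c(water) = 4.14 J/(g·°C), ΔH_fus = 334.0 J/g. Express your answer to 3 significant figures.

q = 119 kJ

q1 (melt at 0 °C): 177.3 × 334.0 = 59218 J
q2 (heat water 0.0→80.8 °C): 177.3 × 4.14 × 80.8 = 59309 J
Total: 59218 + 59309 = 118527 J = 119 kJ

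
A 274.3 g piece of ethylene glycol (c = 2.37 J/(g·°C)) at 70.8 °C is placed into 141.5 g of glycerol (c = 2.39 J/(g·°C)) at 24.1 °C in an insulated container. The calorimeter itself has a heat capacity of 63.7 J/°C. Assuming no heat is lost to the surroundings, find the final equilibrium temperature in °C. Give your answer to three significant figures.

Heat lost by ethylene glycol = heat gained by glycerol + calorimeter.
(274.3)(2.37)(70.8 − T) = [(141.5)(2.39) + 63.7](T − 24.1)
650.091 (70.8 − T) = 401.885 (T − 24.1)
46026 − 650.091 T = 401.885 T − 9685.4
55711.4 = 1051.976 T
T = 52.96 °C

T_f = 53.0 °C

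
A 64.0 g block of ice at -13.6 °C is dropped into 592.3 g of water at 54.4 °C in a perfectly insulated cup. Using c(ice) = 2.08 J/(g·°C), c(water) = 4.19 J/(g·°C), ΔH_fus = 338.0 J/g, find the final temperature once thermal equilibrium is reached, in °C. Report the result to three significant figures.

T_f = 40.6 °C

Heat to bring ice to 0 °C and melt it: q₁ = 64.0×2.08×13.6 + 64.0×338.0 = 23442 J
Heat the water can supply cooling to 0 °C: 592.3×4.19×54.4 = 135006 J > q₁, so all ice melts.
Energy balance: 592.3×4.19×(54.4 − T) = 23442 + 64.0×4.19×(T − 0)
2481.737(54.4 − T) = 23442 + 268.16 T
135006 − 23442 = 2749.897 T
T = 111564 / 2749.897 = 40.57 °C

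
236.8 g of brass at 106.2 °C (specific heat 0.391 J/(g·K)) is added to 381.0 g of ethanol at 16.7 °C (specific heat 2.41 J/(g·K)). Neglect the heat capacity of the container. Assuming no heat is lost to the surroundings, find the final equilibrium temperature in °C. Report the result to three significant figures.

T_f = 24.9 °C

Heat lost by brass = heat gained by ethanol.
(236.8)(0.391)(106.2 − T) = (381.0)(2.41)(T − 16.7)
92.5888 (106.2 − T) = 918.21 (T − 16.7)
9832.9 − 92.5888 T = 918.21 T − 15334
25166.9 = 1010.7988 T
T = 24.90 °C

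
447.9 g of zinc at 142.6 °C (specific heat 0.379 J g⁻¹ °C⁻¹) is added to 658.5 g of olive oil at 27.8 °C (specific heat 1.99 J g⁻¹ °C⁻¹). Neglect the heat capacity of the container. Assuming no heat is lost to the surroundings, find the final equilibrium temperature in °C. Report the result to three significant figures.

Heat lost by zinc = heat gained by olive oil.
(447.9)(0.379)(142.6 − T) = (658.5)(1.99)(T − 27.8)
169.7541 (142.6 − T) = 1310.415 (T − 27.8)
24207 − 169.7541 T = 1310.415 T − 36430
60637 = 1480.1691 T
T = 40.97 °C

T_f = 41.0 °C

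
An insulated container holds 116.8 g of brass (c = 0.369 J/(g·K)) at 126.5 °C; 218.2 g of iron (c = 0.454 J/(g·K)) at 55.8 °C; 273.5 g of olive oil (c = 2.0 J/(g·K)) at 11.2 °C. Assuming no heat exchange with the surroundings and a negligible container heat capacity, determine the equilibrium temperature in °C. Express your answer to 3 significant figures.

Σ mᵢcᵢ(T − Tᵢ) = 0  ⇒  T = Σ mᵢcᵢTᵢ / Σ mᵢcᵢ
Σ mᵢcᵢ = 116.8×0.369 + 218.2×0.454 + 273.5×2.0 = 689.1620
Σ mᵢcᵢTᵢ = 43.0992×126.5 + 99.0628×55.8 + 547×11.2 = 17106
T = 17106 / 689.1620 = 24.82 °C

T_f = 24.8 °C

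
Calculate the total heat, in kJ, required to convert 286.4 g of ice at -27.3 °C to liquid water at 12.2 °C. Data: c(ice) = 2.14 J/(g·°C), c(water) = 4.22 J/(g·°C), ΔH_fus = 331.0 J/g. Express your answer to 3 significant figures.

q1 (heat ice -27.3→0.0 °C): 286.4 × 2.14 × 27.3 = 16732 J
q2 (melt at 0 °C): 286.4 × 331.0 = 94798 J
q3 (heat water 0.0→12.2 °C): 286.4 × 4.22 × 12.2 = 14745 J
Total: 16732 + 94798 + 14745 = 126275 J = 126 kJ

q = 126 kJ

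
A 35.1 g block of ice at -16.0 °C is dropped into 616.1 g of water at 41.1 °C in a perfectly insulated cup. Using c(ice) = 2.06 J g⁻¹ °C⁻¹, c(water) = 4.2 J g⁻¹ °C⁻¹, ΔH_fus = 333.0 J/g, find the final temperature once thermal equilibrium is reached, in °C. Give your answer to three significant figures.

Heat to bring ice to 0 °C and melt it: q₁ = 35.1×2.06×16.0 + 35.1×333.0 = 12845 J
Heat the water can supply cooling to 0 °C: 616.1×4.2×41.1 = 106351 J > q₁, so all ice melts.
Energy balance: 616.1×4.2×(41.1 − T) = 12845 + 35.1×4.2×(T − 0)
2587.62(41.1 − T) = 12845 + 147.42 T
106351 − 12845 = 2735.04 T
T = 93506 / 2735.04 = 34.19 °C

T_f = 34.2 °C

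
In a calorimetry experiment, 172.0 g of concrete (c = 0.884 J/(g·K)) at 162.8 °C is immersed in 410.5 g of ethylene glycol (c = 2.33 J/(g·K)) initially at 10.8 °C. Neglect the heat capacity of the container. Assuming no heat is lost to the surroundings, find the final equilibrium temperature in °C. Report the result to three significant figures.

Heat lost by concrete = heat gained by ethylene glycol.
(172.0)(0.884)(162.8 − T) = (410.5)(2.33)(T − 10.8)
152.048 (162.8 − T) = 956.465 (T − 10.8)
24753 − 152.048 T = 956.465 T − 10330
35083 = 1108.513 T
T = 31.649 °C

T_f = 31.6 °C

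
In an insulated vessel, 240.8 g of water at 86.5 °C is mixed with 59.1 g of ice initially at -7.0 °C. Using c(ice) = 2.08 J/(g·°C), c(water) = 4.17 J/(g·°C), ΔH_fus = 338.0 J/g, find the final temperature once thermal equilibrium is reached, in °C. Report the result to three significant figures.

T_f = 52.8 °C

Heat to bring ice to 0 °C and melt it: q₁ = 59.1×2.08×7.0 + 59.1×338.0 = 20836 J
Heat the water can supply cooling to 0 °C: 240.8×4.17×86.5 = 86857.8 J > q₁, so all ice melts.
Energy balance: 240.8×4.17×(86.5 − T) = 20836 + 59.1×4.17×(T − 0)
1004.136(86.5 − T) = 20836 + 246.447 T
86857.8 − 20836 = 1250.583 T
T = 66021.8 / 1250.583 = 52.79 °C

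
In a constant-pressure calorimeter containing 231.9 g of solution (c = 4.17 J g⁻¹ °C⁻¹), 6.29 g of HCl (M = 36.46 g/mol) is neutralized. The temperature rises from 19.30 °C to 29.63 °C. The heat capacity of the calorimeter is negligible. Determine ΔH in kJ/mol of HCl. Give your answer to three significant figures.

|ΔT| = |29.63 − 19.30| = 10.33 °C
|q_surr| = (231.9 × 4.17) × 10.33 = 967.023 × 10.33 = 9989 J
n(HCl) = 6.29 / 36.46 = 0.1725 mol
Temperature rose, so q_rxn = −|q_surr| = -9.989 kJ
ΔH = q_rxn / n = -57.91 kJ/mol

ΔH = -57.9 kJ/mol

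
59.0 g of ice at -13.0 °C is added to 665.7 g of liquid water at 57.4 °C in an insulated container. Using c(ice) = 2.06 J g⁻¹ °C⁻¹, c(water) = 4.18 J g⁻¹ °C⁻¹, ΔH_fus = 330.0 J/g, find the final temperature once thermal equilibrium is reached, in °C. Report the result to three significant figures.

T_f = 45.8 °C

Heat to bring ice to 0 °C and melt it: q₁ = 59.0×2.06×13.0 + 59.0×330.0 = 21050 J
Heat the water can supply cooling to 0 °C: 665.7×4.18×57.4 = 159723 J > q₁, so all ice melts.
Energy balance: 665.7×4.18×(57.4 − T) = 21050 + 59.0×4.18×(T − 0)
2782.626(57.4 − T) = 21050 + 246.62 T
159723 − 21050 = 3029.246 T
T = 138673 / 3029.246 = 45.78 °C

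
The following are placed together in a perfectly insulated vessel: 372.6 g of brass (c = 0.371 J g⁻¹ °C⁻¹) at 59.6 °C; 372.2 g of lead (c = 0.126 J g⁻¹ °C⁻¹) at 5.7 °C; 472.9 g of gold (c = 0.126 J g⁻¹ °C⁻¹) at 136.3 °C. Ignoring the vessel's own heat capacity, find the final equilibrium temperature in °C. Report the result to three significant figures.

T_f = 67.9 °C

Σ mᵢcᵢ(T − Tᵢ) = 0  ⇒  T = Σ mᵢcᵢTᵢ / Σ mᵢcᵢ
Σ mᵢcᵢ = 372.6×0.371 + 372.2×0.126 + 472.9×0.126 = 244.7172
Σ mᵢcᵢTᵢ = 138.2346×59.6 + 46.8972×5.7 + 59.5854×136.3 = 16628
T = 16628 / 244.7172 = 67.948 °C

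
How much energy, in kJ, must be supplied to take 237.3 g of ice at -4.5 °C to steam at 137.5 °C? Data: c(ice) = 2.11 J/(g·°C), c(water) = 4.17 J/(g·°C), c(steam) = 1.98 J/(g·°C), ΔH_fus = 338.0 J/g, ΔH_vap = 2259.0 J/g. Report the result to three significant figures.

q1 (heat ice -4.5→0.0 °C): 237.3 × 2.11 × 4.5 = 2253 J
q2 (melt at 0 °C): 237.3 × 338.0 = 80207 J
q3 (heat water 0.0→100.0 °C): 237.3 × 4.17 × 100.0 = 98954 J
q4 (vaporize at 100 °C): 237.3 × 2259.0 = 536061 J
q5 (heat steam 100.0→137.5 °C): 237.3 × 1.98 × 37.5 = 17620 J
Total: 2253 + 80207 + 98954 + 536061 + 17620 = 735095 J = 735 kJ

q = 735 kJ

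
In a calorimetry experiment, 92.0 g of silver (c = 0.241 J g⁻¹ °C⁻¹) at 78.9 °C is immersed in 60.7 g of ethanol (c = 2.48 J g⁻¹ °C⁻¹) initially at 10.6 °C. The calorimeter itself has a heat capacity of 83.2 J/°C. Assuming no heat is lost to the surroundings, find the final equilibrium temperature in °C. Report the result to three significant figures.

Heat lost by silver = heat gained by ethanol + calorimeter.
(92.0)(0.241)(78.9 − T) = [(60.7)(2.48) + 83.2](T − 10.6)
22.172 (78.9 − T) = 233.736 (T − 10.6)
1749.4 − 22.172 T = 233.736 T − 2477.6
4227.0 = 255.908 T
T = 16.52 °C

T_f = 16.5 °C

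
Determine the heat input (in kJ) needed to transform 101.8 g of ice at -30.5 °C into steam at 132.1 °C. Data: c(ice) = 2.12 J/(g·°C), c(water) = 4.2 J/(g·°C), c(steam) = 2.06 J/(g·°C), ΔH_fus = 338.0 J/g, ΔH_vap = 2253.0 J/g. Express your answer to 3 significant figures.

q1 (heat ice -30.5→0.0 °C): 101.8 × 2.12 × 30.5 = 6582 J
q2 (melt at 0 °C): 101.8 × 338.0 = 34408 J
q3 (heat water 0.0→100.0 °C): 101.8 × 4.2 × 100.0 = 42756 J
q4 (vaporize at 100 °C): 101.8 × 2253.0 = 229355 J
q5 (heat steam 100.0→132.1 °C): 101.8 × 2.06 × 32.1 = 6732 J
Total: 6582 + 34408 + 42756 + 229355 + 6732 = 319833 J = 320 kJ

q = 320 kJ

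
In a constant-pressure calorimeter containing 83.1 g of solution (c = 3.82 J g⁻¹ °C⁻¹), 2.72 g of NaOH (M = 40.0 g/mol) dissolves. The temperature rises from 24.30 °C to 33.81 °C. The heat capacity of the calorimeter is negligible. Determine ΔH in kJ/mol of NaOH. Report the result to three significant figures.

|ΔT| = |33.81 − 24.30| = 9.51 °C
|q_surr| = (83.1 × 3.82) × 9.51 = 317.442 × 9.51 = 3019 J
n(NaOH) = 2.72 / 40.0 = 0.06800 mol
Temperature rose, so q_rxn = −|q_surr| = -3.019 kJ
ΔH = q_rxn / n = -44.40 kJ/mol

ΔH = -44.4 kJ/mol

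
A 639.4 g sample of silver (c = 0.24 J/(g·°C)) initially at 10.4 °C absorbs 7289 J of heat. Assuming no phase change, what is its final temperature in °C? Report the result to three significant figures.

T_f = 57.9 °C

ΔT = q / (m c) = 7289 / (639.4 × 0.24) = 47.50 °C
T_f = 10.4 + 47.50 = 57.90 °C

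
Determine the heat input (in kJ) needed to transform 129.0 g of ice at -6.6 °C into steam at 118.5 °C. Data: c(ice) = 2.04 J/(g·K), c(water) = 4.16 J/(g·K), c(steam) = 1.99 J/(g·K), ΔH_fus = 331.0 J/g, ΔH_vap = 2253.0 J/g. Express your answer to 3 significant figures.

q1 (heat ice -6.6→0.0 °C): 129.0 × 2.04 × 6.6 = 1737 J
q2 (melt at 0 °C): 129.0 × 331.0 = 42699 J
q3 (heat water 0.0→100.0 °C): 129.0 × 4.16 × 100.0 = 53664 J
q4 (vaporize at 100 °C): 129.0 × 2253.0 = 290637 J
q5 (heat steam 100.0→118.5 °C): 129.0 × 1.99 × 18.5 = 4749 J
Total: 1737 + 42699 + 53664 + 290637 + 4749 = 393486 J = 393 kJ

q = 393 kJ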